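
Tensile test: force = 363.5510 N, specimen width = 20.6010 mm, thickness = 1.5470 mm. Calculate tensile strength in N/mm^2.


Formula: TS = force / (width * thickness)
Substituting: TS = 363.5510 / (20.6010 * 1.5470)
Result: 11.4074 N/mm^2


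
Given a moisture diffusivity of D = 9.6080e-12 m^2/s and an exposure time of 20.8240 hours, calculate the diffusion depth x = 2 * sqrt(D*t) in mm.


t = 20.8240 hr * 3600 = 74966.4000 s
D * t = 9.6080e-12 * 74966.4000 = 7.2028e-07
x = 2 * sqrt(D*t) = 2 * sqrt(7.2028e-07) = 0.00169738 m = 1.6974 mm


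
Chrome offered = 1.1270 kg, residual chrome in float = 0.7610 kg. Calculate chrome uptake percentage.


Formula: Uptake = (offered - residual) / offered * 100
Substituting: Uptake = (1.1270 - 0.7610) / 1.1270 * 100
Result: 32.4756 %


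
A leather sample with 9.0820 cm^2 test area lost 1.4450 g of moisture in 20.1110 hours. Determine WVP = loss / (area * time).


Formula: WVP = loss / (area * time)
Substituting: WVP = 1.4450 / (9.0820 * 20.1110)
Result: 0.00791139 g/(cm^2*hr)


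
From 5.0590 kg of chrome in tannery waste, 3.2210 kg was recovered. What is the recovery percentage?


Formula: Recovery = recovered / input * 100
Substituting: Recovery = 3.2210 / 5.0590 * 100
Result: 63.6687 %


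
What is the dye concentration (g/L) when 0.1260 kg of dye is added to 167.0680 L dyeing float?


Formula: Conc = dye_mass(kg) / volume(L) * 1000
Substituting: Conc = 0.1260 / 167.0680 * 1000
Result: 0.7542 g/L


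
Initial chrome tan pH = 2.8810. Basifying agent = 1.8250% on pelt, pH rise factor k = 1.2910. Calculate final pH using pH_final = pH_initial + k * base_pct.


Formula: pH_final = pH_initial + k * base_pct
Substituting: pH_final = 2.8810 + 1.2910 * 1.8250
Result: 5.2371


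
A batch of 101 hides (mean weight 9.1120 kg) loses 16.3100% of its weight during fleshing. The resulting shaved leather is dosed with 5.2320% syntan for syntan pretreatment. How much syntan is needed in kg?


Total_raw = N * avg_wt = 101 * 9.1120 = 920.3120 kg
Substrate = Total_raw * (1 - loss/100) = 920.3120 * (1 - 16.3100/100) = 770.2091 kg
Syntan = Substrate * pct / 100 = 770.2091 * 5.2320 / 100 = 40.2973 kg


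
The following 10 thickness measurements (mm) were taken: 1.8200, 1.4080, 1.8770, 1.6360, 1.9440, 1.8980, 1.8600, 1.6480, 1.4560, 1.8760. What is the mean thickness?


Formula: Average = sum / n
Substituting: Average = 17.4230 / 10
Result: 1.7423 mm


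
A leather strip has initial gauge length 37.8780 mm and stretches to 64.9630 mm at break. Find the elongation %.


Formula: Elongation = (Lf - L0) / L0 * 100
Substituting: Elongation = (64.9630 - 37.8780) / 37.8780 * 100
Result: 71.5059 %


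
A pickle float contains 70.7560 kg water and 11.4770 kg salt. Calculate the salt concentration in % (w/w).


Formula: Conc = salt / (water + salt) * 100
Substituting: Conc = 11.4770 / (70.7560 + 11.4770) * 100
Result: 13.9567 %


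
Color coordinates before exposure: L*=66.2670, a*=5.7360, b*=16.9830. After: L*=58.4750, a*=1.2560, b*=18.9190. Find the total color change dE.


dL = -7.7920, da = -4.4800, db = 1.9360
dE = sqrt((-7.7920)^2 + (-4.4800)^2 + 1.9360^2) = 9.1942


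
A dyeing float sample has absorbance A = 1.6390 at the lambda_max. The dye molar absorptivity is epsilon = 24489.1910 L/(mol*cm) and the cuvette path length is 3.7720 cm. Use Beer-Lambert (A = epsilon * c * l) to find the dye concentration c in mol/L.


Formula: c = A / (epsilon * l)
Substituting: c = 1.6390 / (24489.1910 * 3.7720)
Result: 1.7743e-05 mol/L


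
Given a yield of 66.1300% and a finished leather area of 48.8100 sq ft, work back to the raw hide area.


Formula: raw = finished * 100 / yield
Substituting: raw = 48.8100 * 100 / 66.1300
Result: 73.8092 sq ft


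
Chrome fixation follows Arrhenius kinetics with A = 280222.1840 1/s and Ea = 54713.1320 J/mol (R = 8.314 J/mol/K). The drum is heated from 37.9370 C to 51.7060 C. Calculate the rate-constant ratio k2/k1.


T1 = 37.9370 + 273.15 = 311.0870 K; T2 = 51.7060 + 273.15 = 324.8560 K
k1 = A * exp(-Ea/(R*T1)) = 280222.1840 * exp(-54713.1320/(8.314*311.0870)) = 1.8209e-04 1/s
k2 = A * exp(-Ea/(R*T2)) = 280222.1840 * exp(-54713.1320/(8.314*324.8560)) = 4.4636e-04 1/s
k2/k1 = 4.4636e-04 / 1.8209e-04 = 2.4513


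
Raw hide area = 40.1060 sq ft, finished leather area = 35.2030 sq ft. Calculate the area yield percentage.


Formula: Yield = finished / raw * 100
Substituting: Yield = 35.2030 / 40.1060 * 100
Result: 87.7749 %


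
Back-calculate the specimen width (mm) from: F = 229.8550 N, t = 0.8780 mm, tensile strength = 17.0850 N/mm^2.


Formula: w = F / (TS * t)
Substituting: w = 229.8550 / (17.0850 * 0.8780)
Result: 15.3230 mm


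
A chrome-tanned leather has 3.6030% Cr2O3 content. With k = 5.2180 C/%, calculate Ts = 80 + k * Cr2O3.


Formula: Ts = 80 + k * Cr2O3
Substituting: Ts = 80 + 5.2180 * 3.6030
Result: 98.8005 C


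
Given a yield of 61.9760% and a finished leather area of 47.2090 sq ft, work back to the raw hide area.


Formula: raw = finished * 100 / yield
Substituting: raw = 47.2090 * 100 / 61.9760
Result: 76.1730 sq ft


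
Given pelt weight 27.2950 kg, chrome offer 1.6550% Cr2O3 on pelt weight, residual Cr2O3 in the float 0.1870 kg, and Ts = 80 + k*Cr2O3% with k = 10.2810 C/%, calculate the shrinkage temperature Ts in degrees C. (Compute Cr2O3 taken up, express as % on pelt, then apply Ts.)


Offered = pelt * offer_pct / 100 = 27.2950 * 1.6550 / 100 = 0.4517 kg
Uptake = offered - residual = 0.4517 - 0.1870 = 0.2647 kg
Cr2O3% on pelt = uptake / pelt * 100 = 0.2647 / 27.2950 * 100 = 0.9699 %
Ts = 80 + k * Cr2O3% = 80 + 10.2810 * 0.9699 = 89.9715 C


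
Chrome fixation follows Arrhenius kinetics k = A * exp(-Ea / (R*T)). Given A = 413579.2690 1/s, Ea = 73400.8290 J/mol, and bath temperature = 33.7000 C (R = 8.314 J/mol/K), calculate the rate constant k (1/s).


T_K = T_C + 273.15 = 33.7000 + 273.15 = 306.8500 K
exponent = -Ea / (R * T_K) = -73400.8290 / (8.314 * 306.8500) = -28.7717
k = A * exp(exponent) = 413579.2690 * exp(-28.7717) = 1.3219e-07 1/s


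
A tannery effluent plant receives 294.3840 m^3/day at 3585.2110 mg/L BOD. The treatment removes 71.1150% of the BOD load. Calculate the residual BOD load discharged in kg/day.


Load_in = volume * conc / 1000 = 294.3840 * 3585.2110 / 1000 = 1055.4288 kg/day
Removed = Load_in * eff / 100 = 1055.4288 * 71.1150 / 100 = 750.5682 kg/day
Load_out = Load_in - Removed = 1055.4288 - 750.5682 = 304.8606 kg/day


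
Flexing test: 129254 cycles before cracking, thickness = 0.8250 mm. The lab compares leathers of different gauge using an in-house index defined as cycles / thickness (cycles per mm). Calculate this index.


Formula: Index = cycles / thickness
Substituting: Index = 129254 / 0.8250
Result: 156671.5152 cycles/mm


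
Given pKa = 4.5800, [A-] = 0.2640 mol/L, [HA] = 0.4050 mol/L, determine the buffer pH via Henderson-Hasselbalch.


ratio = [A-] / [HA] = 0.2640 / 0.4050 = 0.6519
log10(ratio) = -0.1859
pH = pKa + log10(ratio) = 4.5800 - 0.1859 = 4.3941


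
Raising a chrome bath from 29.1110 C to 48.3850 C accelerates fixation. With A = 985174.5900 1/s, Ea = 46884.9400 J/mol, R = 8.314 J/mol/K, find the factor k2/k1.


T1 = 29.1110 + 273.15 = 302.2610 K; T2 = 48.3850 + 273.15 = 321.5350 K
k1 = A * exp(-Ea/(R*T1)) = 985174.5900 * exp(-46884.9400/(8.314*302.2610)) = 0.00777843 1/s
k2 = A * exp(-Ea/(R*T2)) = 985174.5900 * exp(-46884.9400/(8.314*321.5350)) = 0.0238009 1/s
k2/k1 = 0.0238009 / 0.00777843 = 3.0599


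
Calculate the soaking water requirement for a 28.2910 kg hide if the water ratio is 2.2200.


Formula: Water = hide_weight * ratio
Substituting: Water = 28.2910 * 2.2200
Result: 62.8060 kg


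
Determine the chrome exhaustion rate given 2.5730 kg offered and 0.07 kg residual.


Formula: Uptake = (offered - residual) / offered * 100
Substituting: Uptake = (2.5730 - 0.07) / 2.5730 * 100
Result: 97.2794 %


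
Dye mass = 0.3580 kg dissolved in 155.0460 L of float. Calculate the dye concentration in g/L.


Formula: Conc = dye_mass(kg) / volume(L) * 1000
Substituting: Conc = 0.3580 / 155.0460 * 1000
Result: 2.3090 g/L


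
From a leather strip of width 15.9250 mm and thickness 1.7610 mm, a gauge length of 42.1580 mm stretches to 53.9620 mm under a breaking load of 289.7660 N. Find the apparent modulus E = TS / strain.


TS = F / (w * t) = 289.7660 / (15.9250 * 1.7610) = 10.3326 N/mm^2
strain = (Lf - L0) / L0 = (53.9620 - 42.1580) / 42.1580 = 0.2800
E = TS / strain = 10.3326 / 0.2800 = 36.9028 N/mm^2


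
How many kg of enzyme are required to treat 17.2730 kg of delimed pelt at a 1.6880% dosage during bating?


Formula: Enzyme = substrate * pct / 100
Substituting: Enzyme = 17.2730 * 1.6880 / 100
Result: 0.2916 kg


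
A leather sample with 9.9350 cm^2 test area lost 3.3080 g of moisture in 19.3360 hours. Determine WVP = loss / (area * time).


Formula: WVP = loss / (area * time)
Substituting: WVP = 3.3080 / (9.9350 * 19.3360)
Result: 0.0172199 g/(cm^2*hr)


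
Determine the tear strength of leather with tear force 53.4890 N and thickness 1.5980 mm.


Formula: Tear strength = force / thickness
Substituting: Tear strength = 53.4890 / 1.5980
Result: 33.4725 N/mm


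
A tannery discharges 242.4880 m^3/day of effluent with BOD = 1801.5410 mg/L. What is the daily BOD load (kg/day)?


Formula: BOD_load = volume * conc / 1000
Substituting: BOD_load = 242.4880 * 1801.5410 / 1000
Result: 436.8521 kg/day


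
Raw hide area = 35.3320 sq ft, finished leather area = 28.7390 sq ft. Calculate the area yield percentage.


Formula: Yield = finished / raw * 100
Substituting: Yield = 28.7390 / 35.3320 * 100
Result: 81.3399 %


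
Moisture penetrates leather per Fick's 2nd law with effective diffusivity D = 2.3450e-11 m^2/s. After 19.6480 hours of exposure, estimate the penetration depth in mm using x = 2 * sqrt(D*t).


t = 19.6480 hr * 3600 = 70732.8000 s
D * t = 2.3450e-11 * 70732.8000 = 1.6587e-06
x = 2 * sqrt(D*t) = 2 * sqrt(1.6587e-06) = 0.0025758 m = 2.5758 mm


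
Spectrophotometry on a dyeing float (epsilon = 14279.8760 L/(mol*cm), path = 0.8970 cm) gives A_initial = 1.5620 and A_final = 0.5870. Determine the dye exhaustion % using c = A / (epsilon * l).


c_initial = A_i / (epsilon * l) = 1.5620 / (14279.8760 * 0.8970) = 1.2195e-04 mol/L
c_final = A_f / (epsilon * l) = 0.5870 / (14279.8760 * 0.8970) = 4.5827e-05 mol/L
Exhaustion = (c_initial - c_final) / c_initial * 100 = (1.2195e-04 - 4.5827e-05) / 1.2195e-04 * 100 = 62.4200 %


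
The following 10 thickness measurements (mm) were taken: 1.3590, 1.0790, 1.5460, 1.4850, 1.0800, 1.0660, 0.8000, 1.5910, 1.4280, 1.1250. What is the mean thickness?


Formula: Average = sum / n
Substituting: Average = 12.5590 / 10
Result: 1.2559 mm


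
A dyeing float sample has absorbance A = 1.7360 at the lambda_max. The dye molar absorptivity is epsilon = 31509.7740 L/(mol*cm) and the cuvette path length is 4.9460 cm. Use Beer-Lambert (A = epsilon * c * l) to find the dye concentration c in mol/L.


Formula: c = A / (epsilon * l)
Substituting: c = 1.7360 / (31509.7740 * 4.9460)
Result: 1.1139e-05 mol/L


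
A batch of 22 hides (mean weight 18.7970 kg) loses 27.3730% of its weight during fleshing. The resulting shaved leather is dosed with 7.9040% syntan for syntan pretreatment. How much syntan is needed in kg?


Total_raw = N * avg_wt = 22 * 18.7970 = 413.5340 kg
Substrate = Total_raw * (1 - loss/100) = 413.5340 * (1 - 27.3730/100) = 300.3373 kg
Syntan = Substrate * pct / 100 = 300.3373 * 7.9040 / 100 = 23.7387 kg


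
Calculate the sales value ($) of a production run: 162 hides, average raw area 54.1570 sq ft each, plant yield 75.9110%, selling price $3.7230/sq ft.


Raw_total = N * avg_area = 162 * 54.1570 = 8773.4340 sq ft
Finished = Raw_total * yield / 100 = 8773.4340 * 75.9110 / 100 = 6660.0015 sq ft
Value = Finished * price = 6660.0015 * 3.7230 = 24795.1855 $


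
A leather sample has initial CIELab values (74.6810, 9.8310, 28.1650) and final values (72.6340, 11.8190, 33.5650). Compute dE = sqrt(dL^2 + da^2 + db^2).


dL = -2.0470, da = 1.9880, db = 5.4000
dE = sqrt((-2.0470)^2 + 1.9880^2 + 5.4000^2) = 6.1076


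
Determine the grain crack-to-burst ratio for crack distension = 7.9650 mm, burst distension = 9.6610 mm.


Formula: Ratio = crack / burst
Substituting: Ratio = 7.9650 / 9.6610
Result: 0.8244


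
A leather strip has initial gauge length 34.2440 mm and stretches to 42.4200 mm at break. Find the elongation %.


Formula: Elongation = (Lf - L0) / L0 * 100
Substituting: Elongation = (42.4200 - 34.2440) / 34.2440 * 100
Result: 23.8757 %


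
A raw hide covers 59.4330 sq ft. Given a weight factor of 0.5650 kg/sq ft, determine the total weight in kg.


Formula: Weight = area * weight_per_sqft
Substituting: Weight = 59.4330 * 0.5650
Result: 33.5796 kg


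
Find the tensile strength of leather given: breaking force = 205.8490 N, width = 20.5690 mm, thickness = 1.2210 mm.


Formula: TS = force / (width * thickness)
Substituting: TS = 205.8490 / (20.5690 * 1.2210)
Result: 8.1963 N/mm^2


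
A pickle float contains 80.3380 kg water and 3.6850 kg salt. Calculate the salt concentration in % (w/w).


Formula: Conc = salt / (water + salt) * 100
Substituting: Conc = 3.6850 / (80.3380 + 3.6850) * 100
Result: 4.3857 %


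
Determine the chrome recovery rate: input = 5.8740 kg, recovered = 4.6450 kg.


Formula: Recovery = recovered / input * 100
Substituting: Recovery = 4.6450 / 5.8740 * 100
Result: 79.0773 %


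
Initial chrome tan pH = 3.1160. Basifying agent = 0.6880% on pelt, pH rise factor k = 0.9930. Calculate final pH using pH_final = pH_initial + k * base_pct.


Formula: pH_final = pH_initial + k * base_pct
Substituting: pH_final = 3.1160 + 0.9930 * 0.6880
Result: 3.7992


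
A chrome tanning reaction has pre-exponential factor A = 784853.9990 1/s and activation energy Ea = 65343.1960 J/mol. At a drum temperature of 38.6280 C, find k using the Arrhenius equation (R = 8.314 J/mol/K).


T_K = T_C + 273.15 = 38.6280 + 273.15 = 311.7780 K
exponent = -Ea / (R * T_K) = -65343.1960 / (8.314 * 311.7780) = -25.2084
k = A * exp(exponent) = 784853.9990 * exp(-25.2084) = 8.8497e-06 1/s


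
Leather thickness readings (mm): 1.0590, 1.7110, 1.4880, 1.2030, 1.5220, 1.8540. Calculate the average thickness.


Formula: Average = sum / n
Substituting: Average = 8.8370 / 6
Result: 1.4728 mm


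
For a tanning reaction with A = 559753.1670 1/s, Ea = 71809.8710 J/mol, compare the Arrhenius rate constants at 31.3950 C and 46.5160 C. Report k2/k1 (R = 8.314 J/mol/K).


T1 = 31.3950 + 273.15 = 304.5450 K; T2 = 46.5160 + 273.15 = 319.6660 K
k1 = A * exp(-Ea/(R*T1)) = 559753.1670 * exp(-71809.8710/(8.314*304.5450)) = 2.6974e-07 1/s
k2 = A * exp(-Ea/(R*T2)) = 559753.1670 * exp(-71809.8710/(8.314*319.6660)) = 1.0317e-06 1/s
k2/k1 = 1.0317e-06 / 2.6974e-07 = 3.8250


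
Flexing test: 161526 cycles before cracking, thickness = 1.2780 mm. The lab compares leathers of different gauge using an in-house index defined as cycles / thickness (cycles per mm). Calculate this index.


Formula: Index = cycles / thickness
Substituting: Index = 161526 / 1.2780
Result: 126389.6714 cycles/mm


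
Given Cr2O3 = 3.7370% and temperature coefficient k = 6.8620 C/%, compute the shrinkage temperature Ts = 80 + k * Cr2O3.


Formula: Ts = 80 + k * Cr2O3
Substituting: Ts = 80 + 6.8620 * 3.7370
Result: 105.6433 C


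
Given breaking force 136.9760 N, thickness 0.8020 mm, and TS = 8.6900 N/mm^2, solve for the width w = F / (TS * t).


Formula: w = F / (TS * t)
Substituting: w = 136.9760 / (8.6900 * 0.8020)
Result: 19.6540 mm


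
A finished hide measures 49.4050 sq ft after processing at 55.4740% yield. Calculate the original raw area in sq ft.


Formula: raw = finished * 100 / yield
Substituting: raw = 49.4050 * 100 / 55.4740
Result: 89.0597 sq ft


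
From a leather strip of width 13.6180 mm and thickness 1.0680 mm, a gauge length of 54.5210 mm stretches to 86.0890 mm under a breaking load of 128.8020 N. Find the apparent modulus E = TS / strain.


TS = F / (w * t) = 128.8020 / (13.6180 * 1.0680) = 8.8560 N/mm^2
strain = (Lf - L0) / L0 = (86.0890 - 54.5210) / 54.5210 = 0.5790
E = TS / strain = 8.8560 / 0.5790 = 15.2952 N/mm^2


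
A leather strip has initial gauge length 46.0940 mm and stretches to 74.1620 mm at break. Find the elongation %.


Formula: Elongation = (Lf - L0) / L0 * 100
Substituting: Elongation = (74.1620 - 46.0940) / 46.0940 * 100
Result: 60.8930 %


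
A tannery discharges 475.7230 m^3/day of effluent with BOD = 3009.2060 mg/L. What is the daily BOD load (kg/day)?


Formula: BOD_load = volume * conc / 1000
Substituting: BOD_load = 475.7230 * 3009.2060 / 1000
Result: 1431.5485 kg/day


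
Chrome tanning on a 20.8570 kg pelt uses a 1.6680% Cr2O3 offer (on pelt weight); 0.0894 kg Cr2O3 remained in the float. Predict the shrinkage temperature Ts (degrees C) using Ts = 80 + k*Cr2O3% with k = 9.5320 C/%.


Offered = pelt * offer_pct / 100 = 20.8570 * 1.6680 / 100 = 0.3479 kg
Uptake = offered - residual = 0.3479 - 0.0894 = 0.2585 kg
Cr2O3% on pelt = uptake / pelt * 100 = 0.2585 / 20.8570 * 100 = 1.2394 %
Ts = 80 + k * Cr2O3% = 80 + 9.5320 * 1.2394 = 91.8136 C


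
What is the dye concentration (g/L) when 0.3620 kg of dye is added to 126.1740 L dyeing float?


Formula: Conc = dye_mass(kg) / volume(L) * 1000
Substituting: Conc = 0.3620 / 126.1740 * 1000
Result: 2.8691 g/L


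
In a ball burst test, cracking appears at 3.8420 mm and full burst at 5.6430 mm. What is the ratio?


Formula: Ratio = crack / burst
Substituting: Ratio = 3.8420 / 5.6430
Result: 0.6808


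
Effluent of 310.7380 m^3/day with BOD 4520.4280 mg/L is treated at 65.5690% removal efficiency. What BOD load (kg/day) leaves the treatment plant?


Load_in = volume * conc / 1000 = 310.7380 * 4520.4280 / 1000 = 1404.6688 kg/day
Removed = Load_in * eff / 100 = 1404.6688 * 65.5690 / 100 = 921.0273 kg/day
Load_out = Load_in - Removed = 1404.6688 - 921.0273 = 483.6415 kg/day


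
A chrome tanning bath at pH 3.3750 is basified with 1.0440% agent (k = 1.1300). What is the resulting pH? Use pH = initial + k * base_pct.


Formula: pH_final = pH_initial + k * base_pct
Substituting: pH_final = 3.3750 + 1.1300 * 1.0440
Result: 4.5547


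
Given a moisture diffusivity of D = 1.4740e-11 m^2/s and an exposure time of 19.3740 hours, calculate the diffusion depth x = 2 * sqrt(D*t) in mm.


t = 19.3740 hr * 3600 = 69746.4000 s
D * t = 1.4740e-11 * 69746.4000 = 1.0281e-06
x = 2 * sqrt(D*t) = 2 * sqrt(1.0281e-06) = 0.00202787 m = 2.0279 mm


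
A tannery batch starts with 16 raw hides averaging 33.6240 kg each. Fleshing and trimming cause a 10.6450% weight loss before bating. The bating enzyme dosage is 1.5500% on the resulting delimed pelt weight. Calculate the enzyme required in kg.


Total_raw = N * avg_wt = 16 * 33.6240 = 537.9840 kg
Substrate = Total_raw * (1 - loss/100) = 537.9840 * (1 - 10.6450/100) = 480.7156 kg
Enzyme = Substrate * pct / 100 = 480.7156 * 1.5500 / 100 = 7.4511 kg


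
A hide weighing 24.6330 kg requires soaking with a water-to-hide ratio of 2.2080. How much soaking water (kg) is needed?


Formula: Water = hide_weight * ratio
Substituting: Water = 24.6330 * 2.2080
Result: 54.3897 kg


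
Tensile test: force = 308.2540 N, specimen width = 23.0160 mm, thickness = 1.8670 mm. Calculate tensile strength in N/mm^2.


Formula: TS = force / (width * thickness)
Substituting: TS = 308.2540 / (23.0160 * 1.8670)
Result: 7.1736 N/mm^2


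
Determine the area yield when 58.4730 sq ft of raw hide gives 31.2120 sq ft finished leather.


Formula: Yield = finished / raw * 100
Substituting: Yield = 31.2120 / 58.4730 * 100
Result: 53.3785 %


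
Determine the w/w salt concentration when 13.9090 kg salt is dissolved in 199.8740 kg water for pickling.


Formula: Conc = salt / (water + salt) * 100
Substituting: Conc = 13.9090 / (199.8740 + 13.9090) * 100
Result: 6.5061 %


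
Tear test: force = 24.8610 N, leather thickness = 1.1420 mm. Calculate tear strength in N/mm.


Formula: Tear strength = force / thickness
Substituting: Tear strength = 24.8610 / 1.1420
Result: 21.7697 N/mm


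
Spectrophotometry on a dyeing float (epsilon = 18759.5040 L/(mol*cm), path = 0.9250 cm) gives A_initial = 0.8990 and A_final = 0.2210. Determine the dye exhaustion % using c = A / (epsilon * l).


c_initial = A_i / (epsilon * l) = 0.8990 / (18759.5040 * 0.9250) = 5.1808e-05 mol/L
c_final = A_f / (epsilon * l) = 0.2210 / (18759.5040 * 0.9250) = 1.2736e-05 mol/L
Exhaustion = (c_initial - c_final) / c_initial * 100 = (5.1808e-05 - 1.2736e-05) / 5.1808e-05 * 100 = 75.4171 %


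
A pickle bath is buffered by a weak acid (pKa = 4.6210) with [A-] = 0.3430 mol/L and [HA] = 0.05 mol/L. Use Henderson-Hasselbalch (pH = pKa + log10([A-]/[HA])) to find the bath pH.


ratio = [A-] / [HA] = 0.3430 / 0.05 = 6.8600
log10(ratio) = 0.8363
pH = pKa + log10(ratio) = 4.6210 + 0.8363 = 5.4573


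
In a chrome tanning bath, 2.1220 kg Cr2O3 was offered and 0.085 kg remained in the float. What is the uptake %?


Formula: Uptake = (offered - residual) / offered * 100
Substituting: Uptake = (2.1220 - 0.085) / 2.1220 * 100
Result: 95.9943 %


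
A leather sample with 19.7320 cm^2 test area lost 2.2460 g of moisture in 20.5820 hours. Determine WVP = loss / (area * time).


Formula: WVP = loss / (area * time)
Substituting: WVP = 2.2460 / (19.7320 * 20.5820)
Result: 0.00553033 g/(cm^2*hr)


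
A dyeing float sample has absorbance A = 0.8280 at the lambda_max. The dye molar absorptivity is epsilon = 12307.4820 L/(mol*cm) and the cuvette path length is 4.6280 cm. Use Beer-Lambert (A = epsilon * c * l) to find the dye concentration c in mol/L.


Formula: c = A / (epsilon * l)
Substituting: c = 0.8280 / (12307.4820 * 4.6280)
Result: 1.4537e-05 mol/L


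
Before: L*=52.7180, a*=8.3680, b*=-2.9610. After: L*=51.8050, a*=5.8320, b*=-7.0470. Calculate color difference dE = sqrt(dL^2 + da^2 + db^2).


dL = -0.9130, da = -2.5360, db = -4.0860
dE = sqrt((-0.9130)^2 + (-2.5360)^2 + (-4.0860)^2) = 4.8949


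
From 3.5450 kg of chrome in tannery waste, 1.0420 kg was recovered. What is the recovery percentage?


Formula: Recovery = recovered / input * 100
Substituting: Recovery = 1.0420 / 3.5450 * 100
Result: 29.3935 %


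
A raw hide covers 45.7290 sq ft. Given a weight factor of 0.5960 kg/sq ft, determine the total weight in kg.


Formula: Weight = area * weight_per_sqft
Substituting: Weight = 45.7290 * 0.5960
Result: 27.2545 kg


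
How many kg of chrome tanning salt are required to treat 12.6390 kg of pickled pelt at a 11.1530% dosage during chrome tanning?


Formula: Chrome = substrate * pct / 100
Substituting: Chrome = 12.6390 * 11.1530 / 100
Result: 1.4096 kg


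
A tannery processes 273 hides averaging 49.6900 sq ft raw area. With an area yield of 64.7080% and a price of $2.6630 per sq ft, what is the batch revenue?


Raw_total = N * avg_area = 273 * 49.6900 = 13565.3700 sq ft
Finished = Raw_total * yield / 100 = 13565.3700 * 64.7080 / 100 = 8777.8796 sq ft
Value = Finished * price = 8777.8796 * 2.6630 = 23375.4934 $


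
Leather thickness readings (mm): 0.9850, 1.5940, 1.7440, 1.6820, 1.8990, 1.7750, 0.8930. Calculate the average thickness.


Formula: Average = sum / n
Substituting: Average = 10.5720 / 7
Result: 1.5103 mm


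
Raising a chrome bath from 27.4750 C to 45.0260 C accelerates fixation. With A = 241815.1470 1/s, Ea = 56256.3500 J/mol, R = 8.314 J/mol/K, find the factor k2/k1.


T1 = 27.4750 + 273.15 = 300.6250 K; T2 = 45.0260 + 273.15 = 318.1760 K
k1 = A * exp(-Ea/(R*T1)) = 241815.1470 * exp(-56256.3500/(8.314*300.6250)) = 4.0588e-05 1/s
k2 = A * exp(-Ea/(R*T2)) = 241815.1470 * exp(-56256.3500/(8.314*318.1760)) = 1.4048e-04 1/s
k2/k1 = 1.4048e-04 / 4.0588e-05 = 3.4610


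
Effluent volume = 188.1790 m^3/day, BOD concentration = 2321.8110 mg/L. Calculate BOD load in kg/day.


Formula: BOD_load = volume * conc / 1000
Substituting: BOD_load = 188.1790 * 2321.8110 / 1000
Result: 436.9161 kg/day


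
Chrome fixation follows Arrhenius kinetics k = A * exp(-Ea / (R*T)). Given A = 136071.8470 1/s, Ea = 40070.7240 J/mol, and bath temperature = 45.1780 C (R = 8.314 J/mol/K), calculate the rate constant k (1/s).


T_K = T_C + 273.15 = 45.1780 + 273.15 = 318.3280 K
exponent = -Ea / (R * T_K) = -40070.7240 / (8.314 * 318.3280) = -15.1406
k = A * exp(exponent) = 136071.8470 * exp(-15.1406) = 0.036166 1/s


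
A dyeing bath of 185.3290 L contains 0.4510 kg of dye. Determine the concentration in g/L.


Formula: Conc = dye_mass(kg) / volume(L) * 1000
Substituting: Conc = 0.4510 / 185.3290 * 1000
Result: 2.4335 g/L


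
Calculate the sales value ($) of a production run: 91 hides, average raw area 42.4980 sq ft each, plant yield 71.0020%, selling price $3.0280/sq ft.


Raw_total = N * avg_area = 91 * 42.4980 = 3867.3180 sq ft
Finished = Raw_total * yield / 100 = 3867.3180 * 71.0020 / 100 = 2745.8731 sq ft
Value = Finished * price = 2745.8731 * 3.0280 = 8314.5038 $


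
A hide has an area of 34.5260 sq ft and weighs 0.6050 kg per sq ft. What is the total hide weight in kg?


Formula: Weight = area * weight_per_sqft
Substituting: Weight = 34.5260 * 0.6050
Result: 20.8882 kg


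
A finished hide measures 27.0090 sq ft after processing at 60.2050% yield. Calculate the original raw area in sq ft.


Formula: raw = finished * 100 / yield
Substituting: raw = 27.0090 * 100 / 60.2050
Result: 44.8617 sq ft


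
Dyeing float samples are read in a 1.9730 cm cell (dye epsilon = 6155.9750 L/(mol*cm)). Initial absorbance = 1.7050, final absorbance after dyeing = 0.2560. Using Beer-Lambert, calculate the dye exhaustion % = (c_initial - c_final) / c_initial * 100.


c_initial = A_i / (epsilon * l) = 1.7050 / (6155.9750 * 1.9730) = 1.4038e-04 mol/L
c_final = A_f / (epsilon * l) = 0.2560 / (6155.9750 * 1.9730) = 2.1077e-05 mol/L
Exhaustion = (c_initial - c_final) / c_initial * 100 = (1.4038e-04 - 2.1077e-05) / 1.4038e-04 * 100 = 84.9853 %


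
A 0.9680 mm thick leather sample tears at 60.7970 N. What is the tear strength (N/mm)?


Formula: Tear strength = force / thickness
Substituting: Tear strength = 60.7970 / 0.9680
Result: 62.8068 N/mm


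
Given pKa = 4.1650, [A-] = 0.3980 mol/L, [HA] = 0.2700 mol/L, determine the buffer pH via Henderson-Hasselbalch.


ratio = [A-] / [HA] = 0.3980 / 0.2700 = 1.4741
log10(ratio) = 0.1685
pH = pKa + log10(ratio) = 4.1650 + 0.1685 = 4.3335


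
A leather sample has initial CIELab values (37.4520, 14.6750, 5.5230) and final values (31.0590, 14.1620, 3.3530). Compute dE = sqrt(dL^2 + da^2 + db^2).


dL = -6.3930, da = -0.5130, db = -2.1700
dE = sqrt((-6.3930)^2 + (-0.5130)^2 + (-2.1700)^2) = 6.7707


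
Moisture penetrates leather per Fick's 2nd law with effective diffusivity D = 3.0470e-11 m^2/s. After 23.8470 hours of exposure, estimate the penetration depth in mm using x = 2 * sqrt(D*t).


t = 23.8470 hr * 3600 = 85849.2000 s
D * t = 3.0470e-11 * 85849.2000 = 2.6158e-06
x = 2 * sqrt(D*t) = 2 * sqrt(2.6158e-06) = 0.0032347 m = 3.2347 mm


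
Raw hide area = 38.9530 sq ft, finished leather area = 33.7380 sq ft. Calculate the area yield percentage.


Formula: Yield = finished / raw * 100
Substituting: Yield = 33.7380 / 38.9530 * 100
Result: 86.6121 %


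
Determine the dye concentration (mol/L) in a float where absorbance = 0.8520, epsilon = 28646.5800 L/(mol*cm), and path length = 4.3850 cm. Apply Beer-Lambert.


Formula: c = A / (epsilon * l)
Substituting: c = 0.8520 / (28646.5800 * 4.3850)
Result: 6.7826e-06 mol/L


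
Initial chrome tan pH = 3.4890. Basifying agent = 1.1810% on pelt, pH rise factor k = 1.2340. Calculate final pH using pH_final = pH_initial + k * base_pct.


Formula: pH_final = pH_initial + k * base_pct
Substituting: pH_final = 3.4890 + 1.2340 * 1.1810
Result: 4.9464


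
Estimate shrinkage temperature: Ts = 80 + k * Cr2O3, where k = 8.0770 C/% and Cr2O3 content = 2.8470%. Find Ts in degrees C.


Formula: Ts = 80 + k * Cr2O3
Substituting: Ts = 80 + 8.0770 * 2.8470
Result: 102.9952 C


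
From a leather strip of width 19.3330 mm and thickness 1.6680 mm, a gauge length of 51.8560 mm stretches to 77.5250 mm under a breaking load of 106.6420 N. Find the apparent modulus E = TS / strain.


TS = F / (w * t) = 106.6420 / (19.3330 * 1.6680) = 3.3070 N/mm^2
strain = (Lf - L0) / L0 = (77.5250 - 51.8560) / 51.8560 = 0.4950
E = TS / strain = 3.3070 / 0.4950 = 6.6807 N/mm^2


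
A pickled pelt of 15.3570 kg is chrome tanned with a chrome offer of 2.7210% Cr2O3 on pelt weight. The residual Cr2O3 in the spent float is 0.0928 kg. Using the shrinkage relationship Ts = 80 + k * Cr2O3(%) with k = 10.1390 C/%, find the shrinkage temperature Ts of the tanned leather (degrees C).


Offered = pelt * offer_pct / 100 = 15.3570 * 2.7210 / 100 = 0.4179 kg
Uptake = offered - residual = 0.4179 - 0.0928 = 0.3251 kg
Cr2O3% on pelt = uptake / pelt * 100 = 0.3251 / 15.3570 * 100 = 2.1167 %
Ts = 80 + k * Cr2O3% = 80 + 10.1390 * 2.1167 = 101.4614 C


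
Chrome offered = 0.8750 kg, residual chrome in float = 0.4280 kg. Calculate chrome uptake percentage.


Formula: Uptake = (offered - residual) / offered * 100
Substituting: Uptake = (0.8750 - 0.4280) / 0.8750 * 100
Result: 51.0857 %


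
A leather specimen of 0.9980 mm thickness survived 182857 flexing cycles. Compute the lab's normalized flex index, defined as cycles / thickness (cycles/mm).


Formula: Index = cycles / thickness
Substituting: Index = 182857 / 0.9980
Result: 183223.4469 cycles/mm


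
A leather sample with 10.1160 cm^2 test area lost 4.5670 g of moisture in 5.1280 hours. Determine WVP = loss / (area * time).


Formula: WVP = loss / (area * time)
Substituting: WVP = 4.5670 / (10.1160 * 5.1280)
Result: 0.0880388 g/(cm^2*hr)


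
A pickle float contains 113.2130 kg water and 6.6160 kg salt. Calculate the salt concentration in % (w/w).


Formula: Conc = salt / (water + salt) * 100
Substituting: Conc = 6.6160 / (113.2130 + 6.6160) * 100
Result: 5.5212 %


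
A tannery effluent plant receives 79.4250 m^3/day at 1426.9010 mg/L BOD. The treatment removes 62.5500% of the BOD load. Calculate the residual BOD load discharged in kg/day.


Load_in = volume * conc / 1000 = 79.4250 * 1426.9010 / 1000 = 113.3316 kg/day
Removed = Load_in * eff / 100 = 113.3316 * 62.5500 / 100 = 70.8889 kg/day
Load_out = Load_in - Removed = 113.3316 - 70.8889 = 42.4427 kg/day


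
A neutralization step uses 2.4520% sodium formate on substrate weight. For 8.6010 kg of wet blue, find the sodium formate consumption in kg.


Formula: Neutralizer = substrate * pct / 100
Substituting: Neutralizer = 8.6010 * 2.4520 / 100
Result: 0.2109 kg


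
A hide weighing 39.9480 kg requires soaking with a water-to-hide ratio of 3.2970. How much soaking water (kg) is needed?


Formula: Water = hide_weight * ratio
Substituting: Water = 39.9480 * 3.2970
Result: 131.7086 kg


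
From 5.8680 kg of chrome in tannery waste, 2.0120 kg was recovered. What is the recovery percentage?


Formula: Recovery = recovered / input * 100
Substituting: Recovery = 2.0120 / 5.8680 * 100
Result: 34.2877 %


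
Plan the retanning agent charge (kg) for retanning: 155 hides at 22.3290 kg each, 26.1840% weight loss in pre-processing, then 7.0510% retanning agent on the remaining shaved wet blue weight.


Total_raw = N * avg_wt = 155 * 22.3290 = 3460.9950 kg
Substrate = Total_raw * (1 - loss/100) = 3460.9950 * (1 - 26.1840/100) = 2554.7681 kg
Retan = Substrate * pct / 100 = 2554.7681 * 7.0510 / 100 = 180.1367 kg


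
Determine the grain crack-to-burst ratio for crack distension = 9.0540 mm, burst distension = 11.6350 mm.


Formula: Ratio = crack / burst
Substituting: Ratio = 9.0540 / 11.6350
Result: 0.7782


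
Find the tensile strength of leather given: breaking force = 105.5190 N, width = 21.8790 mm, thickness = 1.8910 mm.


Formula: TS = force / (width * thickness)
Substituting: TS = 105.5190 / (21.8790 * 1.8910)
Result: 2.5504 N/mm^2


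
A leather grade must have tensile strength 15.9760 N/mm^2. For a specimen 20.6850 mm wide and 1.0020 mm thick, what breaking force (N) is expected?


Formula: F = TS * w * t
Substituting: F = 15.9760 * 20.6850 * 1.0020
Result: 331.1245 N


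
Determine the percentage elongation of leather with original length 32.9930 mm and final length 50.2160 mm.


Formula: Elongation = (Lf - L0) / L0 * 100
Substituting: Elongation = (50.2160 - 32.9930) / 32.9930 * 100
Result: 52.2020 %


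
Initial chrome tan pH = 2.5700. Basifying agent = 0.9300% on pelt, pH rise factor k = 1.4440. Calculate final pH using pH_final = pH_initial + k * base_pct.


Formula: pH_final = pH_initial + k * base_pct
Substituting: pH_final = 2.5700 + 1.4440 * 0.9300
Result: 3.9129


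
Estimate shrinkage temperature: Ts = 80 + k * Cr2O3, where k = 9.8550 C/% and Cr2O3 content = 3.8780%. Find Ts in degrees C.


Formula: Ts = 80 + k * Cr2O3
Substituting: Ts = 80 + 9.8550 * 3.8780
Result: 118.2177 C


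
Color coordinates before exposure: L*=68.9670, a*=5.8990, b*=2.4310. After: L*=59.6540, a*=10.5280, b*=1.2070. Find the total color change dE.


dL = -9.3130, da = 4.6290, db = -1.2240
dE = sqrt((-9.3130)^2 + 4.6290^2 + (-1.2240)^2) = 10.4718


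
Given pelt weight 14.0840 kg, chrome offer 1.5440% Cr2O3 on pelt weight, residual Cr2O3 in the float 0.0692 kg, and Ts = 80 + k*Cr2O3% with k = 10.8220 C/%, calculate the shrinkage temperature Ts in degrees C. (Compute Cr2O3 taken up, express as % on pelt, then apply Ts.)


Offered = pelt * offer_pct / 100 = 14.0840 * 1.5440 / 100 = 0.2175 kg
Uptake = offered - residual = 0.2175 - 0.0692 = 0.1483 kg
Cr2O3% on pelt = uptake / pelt * 100 = 0.1483 / 14.0840 * 100 = 1.0527 %
Ts = 80 + k * Cr2O3% = 80 + 10.8220 * 1.0527 = 91.3919 C


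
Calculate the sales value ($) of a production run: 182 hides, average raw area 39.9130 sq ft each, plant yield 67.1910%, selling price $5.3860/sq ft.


Raw_total = N * avg_area = 182 * 39.9130 = 7264.1660 sq ft
Finished = Raw_total * yield / 100 = 7264.1660 * 67.1910 / 100 = 4880.8658 sq ft
Value = Finished * price = 4880.8658 * 5.3860 = 26288.3431 $


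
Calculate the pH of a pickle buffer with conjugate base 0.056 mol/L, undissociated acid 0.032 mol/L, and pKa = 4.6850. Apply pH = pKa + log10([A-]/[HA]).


ratio = [A-] / [HA] = 0.056 / 0.032 = 1.7500
log10(ratio) = 0.2430
pH = pKa + log10(ratio) = 4.6850 + 0.2430 = 4.9280


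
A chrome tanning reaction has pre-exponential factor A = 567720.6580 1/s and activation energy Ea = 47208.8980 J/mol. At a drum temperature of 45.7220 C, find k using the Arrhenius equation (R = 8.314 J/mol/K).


T_K = T_C + 273.15 = 45.7220 + 273.15 = 318.8720 K
exponent = -Ea / (R * T_K) = -47208.8980 / (8.314 * 318.8720) = -17.8073
k = A * exp(exponent) = 567720.6580 * exp(-17.8073) = 0.0104842 1/s


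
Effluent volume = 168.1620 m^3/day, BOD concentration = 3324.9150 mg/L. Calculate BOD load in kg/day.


Formula: BOD_load = volume * conc / 1000
Substituting: BOD_load = 168.1620 * 3324.9150 / 1000
Result: 559.1244 kg/day


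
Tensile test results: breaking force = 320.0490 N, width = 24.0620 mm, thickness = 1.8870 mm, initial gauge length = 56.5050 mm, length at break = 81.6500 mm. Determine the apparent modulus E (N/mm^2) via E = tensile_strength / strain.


TS = F / (w * t) = 320.0490 / (24.0620 * 1.8870) = 7.0488 N/mm^2
strain = (Lf - L0) / L0 = (81.6500 - 56.5050) / 56.5050 = 0.4450
E = TS / strain = 7.0488 / 0.4450 = 15.8397 N/mm^2


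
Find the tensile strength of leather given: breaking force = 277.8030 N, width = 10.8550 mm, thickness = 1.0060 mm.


Formula: TS = force / (width * thickness)
Substituting: TS = 277.8030 / (10.8550 * 1.0060)
Result: 25.4395 N/mm^2


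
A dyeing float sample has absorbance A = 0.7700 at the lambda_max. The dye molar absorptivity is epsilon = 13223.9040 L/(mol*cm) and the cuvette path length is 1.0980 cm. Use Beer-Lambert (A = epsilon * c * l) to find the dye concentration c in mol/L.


Formula: c = A / (epsilon * l)
Substituting: c = 0.7700 / (13223.9040 * 1.0980)
Result: 5.3031e-05 mol/L


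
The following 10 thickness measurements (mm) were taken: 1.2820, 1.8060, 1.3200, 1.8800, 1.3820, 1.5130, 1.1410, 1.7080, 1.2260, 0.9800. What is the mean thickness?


Formula: Average = sum / n
Substituting: Average = 14.2380 / 10
Result: 1.4238 mm


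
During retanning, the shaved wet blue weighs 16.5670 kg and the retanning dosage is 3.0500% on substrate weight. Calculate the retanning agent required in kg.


Formula: Retan = substrate * pct / 100
Substituting: Retan = 16.5670 * 3.0500 / 100
Result: 0.5053 kg


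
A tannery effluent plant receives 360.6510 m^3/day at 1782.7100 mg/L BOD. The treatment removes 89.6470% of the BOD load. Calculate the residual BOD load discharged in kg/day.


Load_in = volume * conc / 1000 = 360.6510 * 1782.7100 / 1000 = 642.9361 kg/day
Removed = Load_in * eff / 100 = 642.9361 * 89.6470 / 100 = 576.3730 kg/day
Load_out = Load_in - Removed = 642.9361 - 576.3730 = 66.5632 kg/day


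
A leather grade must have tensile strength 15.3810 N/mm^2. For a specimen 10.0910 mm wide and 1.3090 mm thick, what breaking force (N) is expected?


Formula: F = TS * w * t
Substituting: F = 15.3810 * 10.0910 * 1.3090
Result: 203.1695 N


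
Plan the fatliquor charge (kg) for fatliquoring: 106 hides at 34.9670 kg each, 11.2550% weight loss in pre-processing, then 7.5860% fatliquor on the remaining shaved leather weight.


Total_raw = N * avg_wt = 106 * 34.9670 = 3706.5020 kg
Substrate = Total_raw * (1 - loss/100) = 3706.5020 * (1 - 11.2550/100) = 3289.3352 kg
Fat = Substrate * pct / 100 = 3289.3352 * 7.5860 / 100 = 249.5290 kg


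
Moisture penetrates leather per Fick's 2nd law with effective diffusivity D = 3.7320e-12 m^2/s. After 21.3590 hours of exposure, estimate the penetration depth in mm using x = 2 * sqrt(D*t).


t = 21.3590 hr * 3600 = 76892.4000 s
D * t = 3.7320e-12 * 76892.4000 = 2.8696e-07
x = 2 * sqrt(D*t) = 2 * sqrt(2.8696e-07) = 0.00107138 m = 1.0714 mm


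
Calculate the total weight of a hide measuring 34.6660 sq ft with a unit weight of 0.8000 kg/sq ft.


Formula: Weight = area * weight_per_sqft
Substituting: Weight = 34.6660 * 0.8000
Result: 27.7328 kg


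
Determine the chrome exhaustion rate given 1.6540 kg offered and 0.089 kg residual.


Formula: Uptake = (offered - residual) / offered * 100
Substituting: Uptake = (1.6540 - 0.089) / 1.6540 * 100
Result: 94.6191 %


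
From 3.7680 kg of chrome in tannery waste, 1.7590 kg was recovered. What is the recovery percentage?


Formula: Recovery = recovered / input * 100
Substituting: Recovery = 1.7590 / 3.7680 * 100
Result: 46.6826 %


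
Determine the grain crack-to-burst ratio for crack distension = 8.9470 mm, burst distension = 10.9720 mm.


Formula: Ratio = crack / burst
Substituting: Ratio = 8.9470 / 10.9720
Result: 0.8154


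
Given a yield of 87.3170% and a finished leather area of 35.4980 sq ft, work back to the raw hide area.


Formula: raw = finished * 100 / yield
Substituting: raw = 35.4980 * 100 / 87.3170
Result: 40.6542 sq ft


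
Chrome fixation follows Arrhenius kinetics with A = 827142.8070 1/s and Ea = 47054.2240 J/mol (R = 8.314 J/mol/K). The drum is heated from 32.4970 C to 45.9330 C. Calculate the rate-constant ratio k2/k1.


T1 = 32.4970 + 273.15 = 305.6470 K; T2 = 45.9330 + 273.15 = 319.0830 K
k1 = A * exp(-Ea/(R*T1)) = 827142.8070 * exp(-47054.2240/(8.314*305.6470)) = 0.00751259 1/s
k2 = A * exp(-Ea/(R*T2)) = 827142.8070 * exp(-47054.2240/(8.314*319.0830)) = 0.0163838 1/s
k2/k1 = 0.0163838 / 0.00751259 = 2.1808
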